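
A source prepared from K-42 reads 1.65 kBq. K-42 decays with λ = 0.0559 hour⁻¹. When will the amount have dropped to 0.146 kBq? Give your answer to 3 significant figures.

43.4 hours

t½ = ln 2 / λ = 0.69315 / 0.0559 ≈ 12.4 hours.
Fraction remaining = 0.146/1.65 ≈ 0.088485.
n = log₂(1.65/0.146) = ln(11.301)/ln 2 ≈ 3.4984 half-lives.
t = n × t½ = 3.4984 × 12.4 ≈ 43.38 hours.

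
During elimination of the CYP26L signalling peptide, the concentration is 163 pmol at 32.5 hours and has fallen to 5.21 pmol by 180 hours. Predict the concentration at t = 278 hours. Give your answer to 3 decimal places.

Over Δt = 180 − 32.5 = 147.5 hours, the level fell by a factor of 163/5.21 ≈ 31.286.
n = log₂(31.286) ≈ 4.9674 half-lives, so t½ = 147.5/4.9674 ≈ 29.693 hours.
From t = 180 to t = 278: 5.21 × (1/2)^((278−180)/29.693) ≈ 0.52883 pmol.

0.529 pmol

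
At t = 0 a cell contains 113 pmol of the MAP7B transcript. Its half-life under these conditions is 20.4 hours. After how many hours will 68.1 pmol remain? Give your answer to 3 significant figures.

14.9 hours

Fraction remaining = 68.1/113 ≈ 0.60265.
n = log₂(113/68.1) = ln(1.6593)/ln 2 ≈ 0.7306 half-lives.
t = n × t½ = 0.7306 × 20.4 ≈ 14.904 hours.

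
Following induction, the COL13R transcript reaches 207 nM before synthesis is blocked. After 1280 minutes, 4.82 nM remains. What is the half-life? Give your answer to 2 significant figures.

A/A₀ = 4.82/207 ≈ 0.023285.
n = log₂(42.946) ≈ 5.4245 half-lives elapsed in 1280 minutes.
t½ = 1280/5.4245 ≈ 235.97 minutes.

240 minutes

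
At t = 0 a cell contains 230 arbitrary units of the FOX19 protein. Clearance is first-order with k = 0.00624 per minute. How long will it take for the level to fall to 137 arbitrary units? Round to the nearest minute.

t½ = ln 2 / k = 0.69315 / 0.00624 ≈ 111.08 minutes.
Fraction remaining = 137/230 ≈ 0.59565.
n = log₂(230/137) = ln(1.6788)/ln 2 ≈ 0.74746 half-lives.
t = n × t½ = 0.74746 × 111.08 ≈ 83.029 minutes.

83 minutes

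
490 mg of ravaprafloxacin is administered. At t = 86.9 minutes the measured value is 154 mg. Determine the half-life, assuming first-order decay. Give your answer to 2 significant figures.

52 minutes

A/A₀ = 154/490 ≈ 0.31429.
n = log₂(3.1818) ≈ 1.6699 half-lives elapsed in 86.9 minutes.
t½ = 86.9/1.6699 ≈ 52.041 minutes.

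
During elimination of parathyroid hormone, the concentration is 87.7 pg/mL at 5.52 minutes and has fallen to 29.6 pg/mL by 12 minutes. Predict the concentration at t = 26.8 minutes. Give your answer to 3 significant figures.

Over Δt = 12 − 5.52 = 6.48 minutes, the level fell by a factor of 87.7/29.6 ≈ 2.9628.
n = log₂(2.9628) ≈ 1.567 half-lives, so t½ = 6.48/1.567 ≈ 4.1353 minutes.
From t = 12 to t = 26.8: 29.6 × (1/2)^((26.8−12)/4.1353) ≈ 2.477 pg/mL.

2.48 pg/mL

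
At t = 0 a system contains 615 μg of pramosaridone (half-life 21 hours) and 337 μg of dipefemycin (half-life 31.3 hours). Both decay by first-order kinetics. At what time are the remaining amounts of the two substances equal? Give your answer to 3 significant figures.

55.4 hours

Set 615·(1/2)^(t/21) = 337·(1/2)^(t/31.3).
Taking log₂: log₂(615/337) = t·(1/21 − 1/31.3).
log₂(1.8249) = 0.86784; 1/21 − 1/31.3 = 0.01567.
t = 0.86784 / 0.01567 ≈ 55.382 hours.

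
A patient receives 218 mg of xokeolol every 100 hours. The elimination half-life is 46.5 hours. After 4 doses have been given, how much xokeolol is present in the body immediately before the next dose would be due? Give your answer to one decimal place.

The 4 doses were given 400, 300, 200, 100 hours ago.
Total = 218·(1/2)^(400/46.5) + 218·(1/2)^(300/46.5) + 218·(1/2)^(200/46.5) + 218·(1/2)^(100/46.5)
      = 0.56098 + 2.4907 + 11.059 + 49.1 ≈ 63.21 mg.

63.2 mg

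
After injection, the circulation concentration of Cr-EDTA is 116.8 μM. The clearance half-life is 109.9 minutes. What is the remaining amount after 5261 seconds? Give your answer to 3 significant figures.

Convert the elapsed time: 5261 seconds = 87.6833 minutes.
Number of half-lives: n = 87.6833/109.9 ≈ 0.79785.
Remaining = 116.8 × (1/2)^0.79785 = 116.8 × 0.57521 ≈ 67.184 μM.

67.2 μM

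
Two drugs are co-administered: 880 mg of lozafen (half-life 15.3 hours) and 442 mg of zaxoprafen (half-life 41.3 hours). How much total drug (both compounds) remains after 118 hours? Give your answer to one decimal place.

65.2 mg

lozafen: 880 × (1/2)^(118/15.3) = 880 × (1/2)^7.7124 ≈ 4.1958 mg.
zaxoprafen: 442 × (1/2)^(118/41.3) = 442 × (1/2)^2.8571 ≈ 61.001 mg.
Total = 4.1958 + 61.001 ≈ 65.197 mg.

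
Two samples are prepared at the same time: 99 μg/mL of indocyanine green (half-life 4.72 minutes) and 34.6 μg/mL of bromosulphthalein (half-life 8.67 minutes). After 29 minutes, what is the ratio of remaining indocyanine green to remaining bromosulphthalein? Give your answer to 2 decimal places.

0.41

indocyanine green: 99 × (1/2)^(29/4.72) = 99 × (1/2)^6.1441 ≈ 1.3999 μg/mL.
bromosulphthalein: 34.6 × (1/2)^(29/8.67) = 34.6 × (1/2)^3.3449 ≈ 3.4054 μg/mL.
Ratio ≈ 1.3999 / 3.4054 ≈ 0.41107.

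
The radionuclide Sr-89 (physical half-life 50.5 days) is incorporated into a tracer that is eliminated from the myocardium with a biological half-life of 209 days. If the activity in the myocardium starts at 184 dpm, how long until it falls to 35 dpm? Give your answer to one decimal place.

97.4 days

1/t_eff = 1/t_phys + 1/t_biol = 1/50.5 + 1/209 = 0.024587 per day.
t_eff = 50.5 × 209 / (50.5 + 209) ≈ 40.672 days.
n = log₂(184/35) ≈ 2.3943; t = 2.3943 × 40.672 ≈ 97.381 days.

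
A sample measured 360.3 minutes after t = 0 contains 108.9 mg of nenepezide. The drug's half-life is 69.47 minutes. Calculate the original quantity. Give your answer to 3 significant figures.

3970 mg

Number of half-lives elapsed: n = 360.3/69.47 ≈ 5.1864.
A₀ = A × 2^n = 108.9 × 2^5.1864 = 108.9 × 36.414 ≈ 3965.5 mg.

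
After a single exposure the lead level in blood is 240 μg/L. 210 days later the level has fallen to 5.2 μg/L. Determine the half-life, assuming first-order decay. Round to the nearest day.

A/A₀ = 5.2/240 ≈ 0.021667.
n = log₂(46.154) ≈ 5.5284 half-lives elapsed in 210 days.
t½ = 210/5.5284 ≈ 37.986 days.

38 days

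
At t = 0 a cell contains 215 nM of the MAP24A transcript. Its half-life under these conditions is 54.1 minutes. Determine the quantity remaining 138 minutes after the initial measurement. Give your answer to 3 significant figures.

Number of half-lives: n = 138/54.1 ≈ 2.5508.
Remaining = 215 × (1/2)^2.5508 = 215 × 0.17066 ≈ 36.691 nM.

36.7 nM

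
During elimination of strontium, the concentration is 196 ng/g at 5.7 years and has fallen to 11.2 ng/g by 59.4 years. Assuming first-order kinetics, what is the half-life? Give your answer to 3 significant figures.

Over Δt = 59.4 − 5.7 = 53.7 years, the level fell by a factor of 196/11.2 ≈ 17.5.
n = log₂(17.5) ≈ 4.1293 half-lives, so t½ = 53.7/4.1293 ≈ 13.005 years.

13.0 years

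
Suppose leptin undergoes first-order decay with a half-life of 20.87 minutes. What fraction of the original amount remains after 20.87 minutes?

n = 20.87/20.87 ≈ 1 half-life.
Fraction remaining = (1/2)^1 ≈ 0.5.

0.5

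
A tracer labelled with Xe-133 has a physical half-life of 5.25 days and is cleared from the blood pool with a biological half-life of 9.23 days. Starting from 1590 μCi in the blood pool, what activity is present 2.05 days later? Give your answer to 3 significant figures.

1/t_eff = 1/t_phys + 1/t_biol = 1/5.25 + 1/9.23 = 0.29882 per day.
t_eff = 5.25 × 9.23 / (5.25 + 9.23) ≈ 3.3465 days.
Remaining = 1590 × (1/2)^(2.05/3.3465) = 1590 × (1/2)^0.61258 ≈ 1039.9 μCi.

1040 μCi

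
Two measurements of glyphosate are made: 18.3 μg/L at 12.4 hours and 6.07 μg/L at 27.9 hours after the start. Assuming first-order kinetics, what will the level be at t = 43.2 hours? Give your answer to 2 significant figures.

2.0 μg/L

Over Δt = 27.9 − 12.4 = 15.5 hours, the level fell by a factor of 18.3/6.07 ≈ 3.0148.
n = log₂(3.0148) ≈ 1.5921 half-lives, so t½ = 15.5/1.5921 ≈ 9.7357 hours.
From t = 27.9 to t = 43.2: 6.07 × (1/2)^((43.2−27.9)/9.7357) ≈ 2.0423 μg/L.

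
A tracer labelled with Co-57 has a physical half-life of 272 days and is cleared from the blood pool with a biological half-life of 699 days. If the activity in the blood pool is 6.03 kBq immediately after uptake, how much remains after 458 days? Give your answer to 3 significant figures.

1/t_eff = 1/t_phys + 1/t_biol = 1/272 + 1/699 = 0.0051071 per day.
t_eff = 272 × 699 / (272 + 699) ≈ 195.81 days.
Remaining = 6.03 × (1/2)^(458/195.81) = 6.03 × (1/2)^2.339 ≈ 1.1918 kBq.

1.19 kBq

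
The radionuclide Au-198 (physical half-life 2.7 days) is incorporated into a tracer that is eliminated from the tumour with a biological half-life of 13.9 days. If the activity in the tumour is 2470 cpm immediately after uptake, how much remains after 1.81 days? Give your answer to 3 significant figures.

1420 cpm

1/t_eff = 1/t_phys + 1/t_biol = 1/2.7 + 1/13.9 = 0.44231 per day.
t_eff = 2.7 × 13.9 / (2.7 + 13.9) ≈ 2.2608 days.
Remaining = 2470 × (1/2)^(1.81/2.2608) = 2470 × (1/2)^0.80059 ≈ 1418.1 cpm.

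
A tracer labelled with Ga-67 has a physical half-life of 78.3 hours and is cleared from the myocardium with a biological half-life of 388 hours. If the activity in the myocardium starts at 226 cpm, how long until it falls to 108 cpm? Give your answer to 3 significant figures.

69.4 hours

1/t_eff = 1/t_phys + 1/t_biol = 1/78.3 + 1/388 = 0.015349 per hour.
t_eff = 78.3 × 388 / (78.3 + 388) ≈ 65.152 hours.
n = log₂(226/108) ≈ 1.0653; t = 1.0653 × 65.152 ≈ 69.406 hours.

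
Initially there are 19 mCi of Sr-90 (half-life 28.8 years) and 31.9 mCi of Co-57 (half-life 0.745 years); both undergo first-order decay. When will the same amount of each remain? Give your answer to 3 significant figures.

0.572 years

Set 19·(1/2)^(t/28.8) = 31.9·(1/2)^(t/0.745).
Taking log₂: log₂(19/31.9) = t·(1/28.8 − 1/0.745).
log₂(0.59561) = -0.74756; 1/28.8 − 1/0.745 = -1.3076.
t = -0.74756 / -1.3076 ≈ 0.57172 years.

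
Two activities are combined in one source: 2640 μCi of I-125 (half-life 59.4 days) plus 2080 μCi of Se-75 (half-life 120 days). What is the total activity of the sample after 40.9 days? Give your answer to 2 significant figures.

3300 μCi

I-125: 2640 × (1/2)^(40.9/59.4) = 2640 × (1/2)^0.68855 ≈ 1638.1 μCi.
Se-75: 2080 × (1/2)^(40.9/120) = 2080 × (1/2)^0.34083 ≈ 1642.3 μCi.
Total = 1638.1 + 1642.3 ≈ 3280.4 μCi.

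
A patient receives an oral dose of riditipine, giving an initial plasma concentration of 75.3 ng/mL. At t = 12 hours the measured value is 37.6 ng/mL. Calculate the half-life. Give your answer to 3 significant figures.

A/A₀ = 37.6/75.3 ≈ 0.49934.
n = log₂(2.0027) ≈ 1.0019 half-lives elapsed in 12 hours.
t½ = 12/1.0019 ≈ 11.977 hours.

12.0 hours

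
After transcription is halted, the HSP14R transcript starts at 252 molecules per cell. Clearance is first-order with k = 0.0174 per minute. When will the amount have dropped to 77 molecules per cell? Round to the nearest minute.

t½ = ln 2 / k = 0.69315 / 0.0174 ≈ 39.836 minutes.
Fraction remaining = 77/252 ≈ 0.30556.
n = log₂(252/77) = ln(3.2727)/ln 2 ≈ 1.7105 half-lives.
t = n × t½ = 1.7105 × 39.836 ≈ 68.139 minutes.

68 minutes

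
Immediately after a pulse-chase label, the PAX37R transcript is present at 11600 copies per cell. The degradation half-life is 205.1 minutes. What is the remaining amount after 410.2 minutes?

2900 copies per cell

Elapsed time is 2 half-lives (410.2/205.1).
Each half-life halves the amount: 11600 × (1/2)^2 = 11600/4 = 2900 copies per cell.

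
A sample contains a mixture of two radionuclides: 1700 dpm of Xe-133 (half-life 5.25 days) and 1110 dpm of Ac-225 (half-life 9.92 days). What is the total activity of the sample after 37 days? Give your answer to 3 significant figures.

Xe-133: 1700 × (1/2)^(37/5.25) = 1700 × (1/2)^7.0476 ≈ 12.85 dpm.
Ac-225: 1110 × (1/2)^(37/9.92) = 1110 × (1/2)^3.7298 ≈ 83.662 dpm.
Total = 12.85 + 83.662 ≈ 96.512 dpm.

96.5 dpm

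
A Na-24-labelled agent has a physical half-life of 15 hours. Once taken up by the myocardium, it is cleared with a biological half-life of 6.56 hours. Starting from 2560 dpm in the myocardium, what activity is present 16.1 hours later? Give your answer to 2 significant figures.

220 dpm

1/t_eff = 1/t_phys + 1/t_biol = 1/15 + 1/6.56 = 0.21911 per hour.
t_eff = 15 × 6.56 / (15 + 6.56) ≈ 4.564 hours.
Remaining = 2560 × (1/2)^(16.1/4.564) = 2560 × (1/2)^3.5276 ≈ 221.99 dpm.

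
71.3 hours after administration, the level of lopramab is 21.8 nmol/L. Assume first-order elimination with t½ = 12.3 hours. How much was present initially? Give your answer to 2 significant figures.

1200 nmol/L

Number of half-lives elapsed: n = 71.3/12.3 ≈ 5.7967.
A₀ = A × 2^n = 21.8 × 2^5.7967 = 21.8 × 55.59 ≈ 1211.9 nmol/L.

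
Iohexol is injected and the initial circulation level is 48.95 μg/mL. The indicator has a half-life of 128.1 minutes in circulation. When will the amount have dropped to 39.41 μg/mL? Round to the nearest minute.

Fraction remaining = 39.41/48.95 ≈ 0.80511.
n = log₂(48.95/39.41) = ln(1.2421)/ln 2 ≈ 0.31275 half-lives.
t = n × t½ = 0.31275 × 128.1 ≈ 40.063 minutes.

40 minutes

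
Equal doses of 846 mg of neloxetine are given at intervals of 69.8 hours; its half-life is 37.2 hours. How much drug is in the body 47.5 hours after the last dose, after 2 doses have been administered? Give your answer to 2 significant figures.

440 mg

The 2 doses were given 117.3, 47.5 hours ago.
Total = 846·(1/2)^(117.3/37.2) + 846·(1/2)^(47.5/37.2)
      = 95.094 + 349.13 ≈ 444.23 mg.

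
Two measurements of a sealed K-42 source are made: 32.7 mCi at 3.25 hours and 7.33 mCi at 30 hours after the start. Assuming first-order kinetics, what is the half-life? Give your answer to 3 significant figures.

Over Δt = 30 − 3.25 = 26.75 hours, the level fell by a factor of 32.7/7.33 ≈ 4.4611.
n = log₂(4.4611) ≈ 2.1574 half-lives, so t½ = 26.75/2.1574 ≈ 12.399 hours.

12.4 hours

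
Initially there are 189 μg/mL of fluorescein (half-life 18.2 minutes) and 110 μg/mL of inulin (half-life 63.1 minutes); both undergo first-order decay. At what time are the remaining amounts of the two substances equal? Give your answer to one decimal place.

Set 189·(1/2)^(t/18.2) = 110·(1/2)^(t/63.1).
Taking log₂: log₂(189/110) = t·(1/18.2 − 1/63.1).
log₂(1.7182) = 0.78088; 1/18.2 − 1/63.1 = 0.039097.
t = 0.78088 / 0.039097 ≈ 19.973 minutes.

20.0 minutes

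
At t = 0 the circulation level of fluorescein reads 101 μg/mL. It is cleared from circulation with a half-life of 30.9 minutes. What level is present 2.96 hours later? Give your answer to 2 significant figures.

Convert the elapsed time: 2.96 hours = 177.6 minutes.
Number of half-lives: n = 177.6/30.9 ≈ 5.7476.
Remaining = 101 × (1/2)^5.7476 = 101 × 0.018613 ≈ 1.8799 μg/mL.

1.9 μg/mL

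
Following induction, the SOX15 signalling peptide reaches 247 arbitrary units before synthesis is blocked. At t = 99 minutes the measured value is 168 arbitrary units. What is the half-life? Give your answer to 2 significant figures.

A/A₀ = 168/247 ≈ 0.68016.
n = log₂(1.4702) ≈ 0.55605 half-lives elapsed in 99 minutes.
t½ = 99/0.55605 ≈ 178.04 minutes.

180 minutes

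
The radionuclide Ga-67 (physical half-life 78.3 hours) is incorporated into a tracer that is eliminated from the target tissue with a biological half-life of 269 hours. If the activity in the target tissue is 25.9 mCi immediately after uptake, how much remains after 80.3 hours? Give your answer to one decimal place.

10.3 mCi

1/t_eff = 1/t_phys + 1/t_biol = 1/78.3 + 1/269 = 0.016489 per hour.
t_eff = 78.3 × 269 / (78.3 + 269) ≈ 60.647 hours.
Remaining = 25.9 × (1/2)^(80.3/60.647) = 25.9 × (1/2)^1.3241 ≈ 10.345 mCi.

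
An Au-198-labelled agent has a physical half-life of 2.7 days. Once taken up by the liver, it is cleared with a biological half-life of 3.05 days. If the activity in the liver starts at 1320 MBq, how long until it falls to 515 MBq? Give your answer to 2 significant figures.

1/t_eff = 1/t_phys + 1/t_biol = 1/2.7 + 1/3.05 = 0.69824 per day.
t_eff = 2.7 × 3.05 / (2.7 + 3.05) ≈ 1.4322 days.
n = log₂(1320/515) ≈ 1.3579; t = 1.3579 × 1.4322 ≈ 1.9447 days.

1.9 days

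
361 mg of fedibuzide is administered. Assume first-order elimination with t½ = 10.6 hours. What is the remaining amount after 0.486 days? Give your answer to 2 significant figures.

170 mg

Convert the elapsed time: 0.486 days = 11.664 hours.
Number of half-lives: n = 11.664/10.6 ≈ 1.1004.
Remaining = 361 × (1/2)^1.1004 = 361 × 0.46639 ≈ 168.37 mg.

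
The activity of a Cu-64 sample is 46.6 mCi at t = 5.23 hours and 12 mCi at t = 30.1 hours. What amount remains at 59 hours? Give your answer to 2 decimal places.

2.48 mCi

Over Δt = 30.1 − 5.23 = 24.87 hours, the level fell by a factor of 46.6/12 ≈ 3.8833.
n = log₂(3.8833) ≈ 1.9573 half-lives, so t½ = 24.87/1.9573 ≈ 12.706 hours.
From t = 30.1 to t = 59: 12 × (1/2)^((59−30.1)/12.706) ≈ 2.4803 mCi.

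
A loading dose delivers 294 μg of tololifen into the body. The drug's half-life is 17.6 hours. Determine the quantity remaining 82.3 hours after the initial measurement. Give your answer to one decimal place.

11.5 μg

Number of half-lives: n = 82.3/17.6 ≈ 4.6761.
Remaining = 294 × (1/2)^4.6761 = 294 × 0.039115 ≈ 11.5 μg.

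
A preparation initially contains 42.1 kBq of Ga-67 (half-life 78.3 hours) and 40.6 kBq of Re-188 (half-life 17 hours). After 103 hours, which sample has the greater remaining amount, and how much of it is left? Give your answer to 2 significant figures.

Ga-67: 42.1 × (1/2)^1.3155 ≈ 16.916 kBq.
Re-188: 40.6 × (1/2)^6.0588 ≈ 0.60903 kBq.
Ga-67 has more remaining, at ≈ 16.916 kBq.

Ga-67, 17 kBq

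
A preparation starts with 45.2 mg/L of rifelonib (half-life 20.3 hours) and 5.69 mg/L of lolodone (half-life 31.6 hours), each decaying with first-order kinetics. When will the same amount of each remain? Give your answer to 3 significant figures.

Set 45.2·(1/2)^(t/20.3) = 5.69·(1/2)^(t/31.6).
Taking log₂: log₂(45.2/5.69) = t·(1/20.3 − 1/31.6).
log₂(7.9438) = 2.9898; 1/20.3 − 1/31.6 = 0.017616.
t = 2.9898 / 0.017616 ≈ 169.73 hours.

170 hours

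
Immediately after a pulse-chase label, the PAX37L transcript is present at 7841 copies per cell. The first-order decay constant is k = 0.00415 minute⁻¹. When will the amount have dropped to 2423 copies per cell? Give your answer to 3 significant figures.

t½ = ln 2 / k = 0.69315 / 0.00415 ≈ 167.02 minutes.
Fraction remaining = 2423/7841 ≈ 0.30902.
n = log₂(7841/2423) = ln(3.2361)/ln 2 ≈ 1.6942 half-lives.
t = n × t½ = 1.6942 × 167.02 ≈ 282.98 minutes.

283 minutes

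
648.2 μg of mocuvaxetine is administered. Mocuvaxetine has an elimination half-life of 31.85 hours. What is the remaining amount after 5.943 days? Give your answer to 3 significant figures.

29.1 μg

Convert the elapsed time: 5.943 days = 142.632 hours.
Number of half-lives: n = 142.632/31.85 ≈ 4.4782.
Remaining = 648.2 × (1/2)^4.4782 = 648.2 × 0.044866 ≈ 29.082 μg.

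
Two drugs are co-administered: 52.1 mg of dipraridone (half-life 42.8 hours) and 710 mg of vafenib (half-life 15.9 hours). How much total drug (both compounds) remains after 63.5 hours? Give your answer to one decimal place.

63.2 mg

dipraridone: 52.1 × (1/2)^(63.5/42.8) = 52.1 × (1/2)^1.4836 ≈ 18.63 mg.
vafenib: 710 × (1/2)^(63.5/15.9) = 710 × (1/2)^3.9937 ≈ 44.569 mg.
Total = 18.63 + 44.569 ≈ 63.199 mg.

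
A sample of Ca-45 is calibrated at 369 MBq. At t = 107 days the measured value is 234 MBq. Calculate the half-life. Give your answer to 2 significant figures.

160 days

A/A₀ = 234/369 ≈ 0.63415.
n = log₂(1.5769) ≈ 0.65711 half-lives elapsed in 107 days.
t½ = 107/0.65711 ≈ 162.83 days.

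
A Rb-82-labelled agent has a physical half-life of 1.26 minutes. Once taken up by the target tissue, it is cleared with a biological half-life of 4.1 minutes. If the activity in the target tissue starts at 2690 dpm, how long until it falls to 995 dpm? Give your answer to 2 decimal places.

1/t_eff = 1/t_phys + 1/t_biol = 1/1.26 + 1/4.1 = 1.0376 per minute.
t_eff = 1.26 × 4.1 / (1.26 + 4.1) ≈ 0.96381 minutes.
n = log₂(2690/995) ≈ 1.4348; t = 1.4348 × 0.96381 ≈ 1.3829 minutes.

1.38 minutes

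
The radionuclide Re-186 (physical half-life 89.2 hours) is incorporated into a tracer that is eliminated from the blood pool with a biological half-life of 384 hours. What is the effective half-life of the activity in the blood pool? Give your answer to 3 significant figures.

1/t_eff = 1/t_phys + 1/t_biol = 1/89.2 + 1/384 = 0.013815 per hour.
t_eff = 89.2 × 384 / (89.2 + 384) ≈ 72.385 hours.

72.4 hours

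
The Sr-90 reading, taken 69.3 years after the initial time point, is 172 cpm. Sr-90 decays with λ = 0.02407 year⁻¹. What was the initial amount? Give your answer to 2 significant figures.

t½ = ln 2 / λ = 0.69315 / 0.02407 ≈ 28.797 years.
Number of half-lives elapsed: n = 69.3/28.797 ≈ 2.4065.
A₀ = A × 2^n = 172 × 2^2.4065 = 172 × 5.3018 ≈ 911.91 cpm.

910 cpm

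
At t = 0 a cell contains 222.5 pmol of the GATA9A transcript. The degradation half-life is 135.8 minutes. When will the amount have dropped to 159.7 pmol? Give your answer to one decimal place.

Fraction remaining = 159.7/222.5 ≈ 0.71775.
n = log₂(222.5/159.7) = ln(1.3932)/ln 2 ≈ 0.47844 half-lives.
t = n × t½ = 0.47844 × 135.8 ≈ 64.972 minutes.

65.0 minutes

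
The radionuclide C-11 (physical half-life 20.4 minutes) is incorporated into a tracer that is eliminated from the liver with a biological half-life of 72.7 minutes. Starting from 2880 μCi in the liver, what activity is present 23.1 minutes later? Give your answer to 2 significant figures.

1/t_eff = 1/t_phys + 1/t_biol = 1/20.4 + 1/72.7 = 0.062775 per minute.
t_eff = 20.4 × 72.7 / (20.4 + 72.7) ≈ 15.93 minutes.
Remaining = 2880 × (1/2)^(23.1/15.93) = 2880 × (1/2)^1.4501 ≈ 1054.1 μCi.

1100 μCi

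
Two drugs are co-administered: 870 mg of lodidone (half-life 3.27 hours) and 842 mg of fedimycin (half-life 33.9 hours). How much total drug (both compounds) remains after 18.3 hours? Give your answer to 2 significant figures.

600 mg

lodidone: 870 × (1/2)^(18.3/3.27) = 870 × (1/2)^5.5963 ≈ 17.983 mg.
fedimycin: 842 × (1/2)^(18.3/33.9) = 842 × (1/2)^0.53982 ≈ 579.17 mg.
Total = 17.983 + 579.17 ≈ 597.16 mg.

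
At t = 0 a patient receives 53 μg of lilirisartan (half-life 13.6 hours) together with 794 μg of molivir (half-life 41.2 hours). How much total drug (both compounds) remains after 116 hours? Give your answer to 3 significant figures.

lilirisartan: 53 × (1/2)^(116/13.6) = 53 × (1/2)^8.5294 ≈ 0.14344 μg.
molivir: 794 × (1/2)^(116/41.2) = 794 × (1/2)^2.8155 ≈ 112.79 μg.
Total = 0.14344 + 112.79 ≈ 112.93 μg.

113 μg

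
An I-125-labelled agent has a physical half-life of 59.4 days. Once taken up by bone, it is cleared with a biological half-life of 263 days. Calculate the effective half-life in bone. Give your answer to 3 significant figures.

1/t_eff = 1/t_phys + 1/t_biol = 1/59.4 + 1/263 = 0.020637 per day.
t_eff = 59.4 × 263 / (59.4 + 263) ≈ 48.456 days.

48.5 days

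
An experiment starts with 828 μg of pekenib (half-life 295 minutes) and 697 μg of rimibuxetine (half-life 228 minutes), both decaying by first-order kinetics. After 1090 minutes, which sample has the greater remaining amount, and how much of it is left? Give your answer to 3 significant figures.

pekenib, 63.9 μg

pekenib: 828 × (1/2)^3.6949 ≈ 63.937 μg.
rimibuxetine: 697 × (1/2)^4.7807 ≈ 25.357 μg.
Pekenib has more remaining, at ≈ 63.937 μg.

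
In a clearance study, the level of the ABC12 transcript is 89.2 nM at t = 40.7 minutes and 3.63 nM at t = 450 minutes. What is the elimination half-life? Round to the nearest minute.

Over Δt = 450 − 40.7 = 409.3 minutes, the level fell by a factor of 89.2/3.63 ≈ 24.573.
n = log₂(24.573) ≈ 4.619 half-lives, so t½ = 409.3/4.619 ≈ 88.612 minutes.

89 minutes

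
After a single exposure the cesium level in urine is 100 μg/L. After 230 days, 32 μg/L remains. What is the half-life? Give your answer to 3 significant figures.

140 days

A/A₀ = 32/100 ≈ 0.32.
n = log₂(3.125) ≈ 1.6439 half-lives elapsed in 230 days.
t½ = 230/1.6439 ≈ 139.91 days.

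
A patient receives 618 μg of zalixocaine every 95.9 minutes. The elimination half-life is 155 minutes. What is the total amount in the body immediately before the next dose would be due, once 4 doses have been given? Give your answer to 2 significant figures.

The 4 doses were given 383.6, 287.7, 191.8, 95.9 minutes ago.
Total = 618·(1/2)^(383.6/155) + 618·(1/2)^(287.7/155) + 618·(1/2)^(191.8/155) + 618·(1/2)^(95.9/155)
      = 111.17 + 170.7 + 262.11 + 402.47 ≈ 946.46 μg.

950 μg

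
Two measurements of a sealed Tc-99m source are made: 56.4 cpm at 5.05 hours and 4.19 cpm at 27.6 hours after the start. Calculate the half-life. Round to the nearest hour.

6 hours

Over Δt = 27.6 − 5.05 = 22.55 hours, the level fell by a factor of 56.4/4.19 ≈ 13.461.
n = log₂(13.461) ≈ 3.7507 half-lives, so t½ = 22.55/3.7507 ≈ 6.0123 hours.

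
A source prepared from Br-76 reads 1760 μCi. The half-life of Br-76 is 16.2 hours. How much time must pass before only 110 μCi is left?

110/1760 = 1/16, so 4 half-lives have elapsed.
t = 4 × 16.2 = 64.8 hours.

64.8 hours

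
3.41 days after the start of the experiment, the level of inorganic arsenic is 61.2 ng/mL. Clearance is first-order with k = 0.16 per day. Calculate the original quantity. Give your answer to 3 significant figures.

t½ = ln 2 / k = 0.69315 / 0.16 ≈ 4.3322 days.
Number of half-lives elapsed: n = 3.41/4.3322 ≈ 0.78713.
A₀ = A × 2^n = 61.2 × 2^0.78713 = 61.2 × 1.7256 ≈ 105.61 ng/mL.

106 ng/mL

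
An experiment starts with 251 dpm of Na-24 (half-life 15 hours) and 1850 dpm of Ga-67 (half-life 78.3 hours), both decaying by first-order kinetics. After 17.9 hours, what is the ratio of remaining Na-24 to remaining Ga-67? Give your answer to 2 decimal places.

Na-24: 251 × (1/2)^(17.9/15) = 251 × (1/2)^1.1933 ≈ 109.76 dpm.
Ga-67: 1850 × (1/2)^(17.9/78.3) = 1850 × (1/2)^0.22861 ≈ 1578.9 dpm.
Ratio ≈ 109.76 / 1578.9 ≈ 0.069517.

0.07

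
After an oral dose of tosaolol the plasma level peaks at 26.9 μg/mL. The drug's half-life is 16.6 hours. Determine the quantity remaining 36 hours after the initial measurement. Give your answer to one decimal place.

Number of half-lives: n = 36/16.6 ≈ 2.1687.
Remaining = 26.9 × (1/2)^2.1687 = 26.9 × 0.22241 ≈ 5.983 μg/mL.

6.0 μg/mL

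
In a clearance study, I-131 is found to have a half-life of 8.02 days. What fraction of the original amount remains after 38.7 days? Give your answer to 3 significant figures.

n = 38.7/8.02 ≈ 4.8254 half-lives.
Fraction remaining = (1/2)^4.8254 ≈ 0.035269.

0.0353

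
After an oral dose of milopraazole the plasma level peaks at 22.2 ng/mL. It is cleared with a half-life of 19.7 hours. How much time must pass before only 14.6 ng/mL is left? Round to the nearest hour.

Fraction remaining = 14.6/22.2 ≈ 0.65766.
n = log₂(22.2/14.6) = ln(1.5205)/ln 2 ≈ 0.60459 half-lives.
t = n × t½ = 0.60459 × 19.7 ≈ 11.91 hours.

12 hours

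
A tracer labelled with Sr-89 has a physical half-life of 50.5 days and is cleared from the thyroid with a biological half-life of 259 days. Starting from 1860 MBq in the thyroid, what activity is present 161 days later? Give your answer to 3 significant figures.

133 MBq

1/t_eff = 1/t_phys + 1/t_biol = 1/50.5 + 1/259 = 0.023663 per day.
t_eff = 50.5 × 259 / (50.5 + 259) ≈ 42.26 days.
Remaining = 1860 × (1/2)^(161/42.26) = 1860 × (1/2)^3.8097 ≈ 132.64 MBq.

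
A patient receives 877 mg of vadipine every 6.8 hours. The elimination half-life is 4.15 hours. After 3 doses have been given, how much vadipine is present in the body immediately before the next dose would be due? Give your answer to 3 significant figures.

The 3 doses were given 20.4, 13.6, 6.8 hours ago.
Total = 877·(1/2)^(20.4/4.15) + 877·(1/2)^(13.6/4.15) + 877·(1/2)^(6.8/4.15)
      = 29.056 + 90.467 + 281.67 ≈ 401.2 mg.

401 mg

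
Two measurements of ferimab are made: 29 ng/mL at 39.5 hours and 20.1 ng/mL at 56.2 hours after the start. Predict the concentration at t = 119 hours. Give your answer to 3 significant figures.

5.06 ng/mL

Over Δt = 56.2 − 39.5 = 16.7 hours, the level fell by a factor of 29/20.1 ≈ 1.4428.
n = log₂(1.4428) ≈ 0.52886 half-lives, so t½ = 16.7/0.52886 ≈ 31.578 hours.
From t = 56.2 to t = 119: 20.1 × (1/2)^((119−56.2)/31.578) ≈ 5.0643 ng/mL.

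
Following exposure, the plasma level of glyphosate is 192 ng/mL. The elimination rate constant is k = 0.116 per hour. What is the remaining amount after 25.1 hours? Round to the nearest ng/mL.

10 ng/mL

t½ = ln 2 / k = 0.69315 / 0.116 ≈ 5.9754 hours.
Number of half-lives: n = 25.1/5.9754 ≈ 4.2006.
Remaining = 192 × (1/2)^4.2006 = 192 × 0.054389 ≈ 10.443 ng/mL.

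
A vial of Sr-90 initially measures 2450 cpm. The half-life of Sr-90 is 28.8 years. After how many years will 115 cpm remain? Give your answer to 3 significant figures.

127 years

Fraction remaining = 115/2450 ≈ 0.046939.
n = log₂(2450/115) = ln(21.304)/ln 2 ≈ 4.4131 half-lives.
t = n × t½ = 4.4131 × 28.8 ≈ 127.1 years.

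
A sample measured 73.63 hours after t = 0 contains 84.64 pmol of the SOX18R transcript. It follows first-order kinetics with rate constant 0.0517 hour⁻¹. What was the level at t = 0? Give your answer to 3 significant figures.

t½ = ln 2 / k = 0.69315 / 0.0517 ≈ 13.407 hours.
Number of half-lives elapsed: n = 73.63/13.407 ≈ 5.4919.
A₀ = A × 2^n = 84.64 × 2^5.4919 = 84.64 × 45 ≈ 3808.8 pmol.

3810 pmol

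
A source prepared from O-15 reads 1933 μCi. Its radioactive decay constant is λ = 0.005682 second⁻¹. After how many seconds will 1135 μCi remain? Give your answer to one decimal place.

t½ = ln 2 / λ = 0.69315 / 0.005682 ≈ 121.99 seconds.
Fraction remaining = 1135/1933 ≈ 0.58717.
n = log₂(1933/1135) = ln(1.7031)/ln 2 ≈ 0.76815 half-lives.
t = n × t½ = 0.76815 × 121.99 ≈ 93.707 seconds.

93.7 seconds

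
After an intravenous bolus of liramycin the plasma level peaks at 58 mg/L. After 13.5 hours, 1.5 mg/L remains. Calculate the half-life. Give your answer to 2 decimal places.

2.56 hours

A/A₀ = 1.5/58 ≈ 0.025862.
n = log₂(38.667) ≈ 5.273 half-lives elapsed in 13.5 hours.
t½ = 13.5/5.273 ≈ 2.5602 hours.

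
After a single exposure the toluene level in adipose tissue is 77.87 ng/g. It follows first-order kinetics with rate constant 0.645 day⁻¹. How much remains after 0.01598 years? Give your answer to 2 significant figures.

t½ = ln 2 / λ = 0.69315 / 0.645 ≈ 1.0746 days.
Convert the elapsed time: 0.01598 years = 5.8327 days.
Number of half-lives: n = 5.8327/1.0746 ≈ 5.4276.
Remaining = 77.87 × (1/2)^5.4276 = 77.87 × 0.023235 ≈ 1.8093 ng/g.

1.8 ng/g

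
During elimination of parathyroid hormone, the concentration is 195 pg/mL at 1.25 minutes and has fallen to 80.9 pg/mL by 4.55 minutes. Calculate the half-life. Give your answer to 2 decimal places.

2.60 minutes

Over Δt = 4.55 − 1.25 = 3.3 minutes, the level fell by a factor of 195/80.9 ≈ 2.4104.
n = log₂(2.4104) ≈ 1.2693 half-lives, so t½ = 3.3/1.2693 ≈ 2.5999 minutes.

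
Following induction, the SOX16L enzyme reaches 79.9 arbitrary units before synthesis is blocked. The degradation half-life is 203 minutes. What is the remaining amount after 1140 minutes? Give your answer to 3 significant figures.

Number of half-lives: n = 1140/203 ≈ 5.6158.
Remaining = 79.9 × (1/2)^5.6158 = 79.9 × 0.020393 ≈ 1.6294 arbitrary units.

1.63 arbitrary units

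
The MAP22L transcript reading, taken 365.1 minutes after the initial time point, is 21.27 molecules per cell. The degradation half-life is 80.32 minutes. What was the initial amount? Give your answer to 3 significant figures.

Number of half-lives elapsed: n = 365.1/80.32 ≈ 4.5456.
A₀ = A × 2^n = 21.27 × 2^4.5456 = 21.27 × 23.354 ≈ 496.73 molecules per cell.

497 molecules per cell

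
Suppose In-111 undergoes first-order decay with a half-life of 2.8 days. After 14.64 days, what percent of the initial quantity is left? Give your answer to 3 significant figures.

2.67%

n = 14.64/2.8 ≈ 5.2286 half-lives.
Fraction remaining = (1/2)^5.2286 ≈ 0.026671, i.e. 2.6671%.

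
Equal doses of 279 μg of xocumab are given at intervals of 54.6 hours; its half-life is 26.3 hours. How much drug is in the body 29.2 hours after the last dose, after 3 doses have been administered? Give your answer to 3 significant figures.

The 3 doses were given 138.4, 83.8, 29.2 hours ago.
Total = 279·(1/2)^(138.4/26.3) + 279·(1/2)^(83.8/26.3) + 279·(1/2)^(29.2/26.3)
      = 7.269 + 30.65 + 129.24 ≈ 167.15 μg.

167 μg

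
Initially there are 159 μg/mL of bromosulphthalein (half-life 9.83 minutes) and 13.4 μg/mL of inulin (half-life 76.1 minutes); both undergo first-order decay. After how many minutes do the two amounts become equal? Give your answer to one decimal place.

40.3 minutes

Set 159·(1/2)^(t/9.83) = 13.4·(1/2)^(t/76.1).
Taking log₂: log₂(159/13.4) = t·(1/9.83 − 1/76.1).
log₂(11.866) = 3.5687; 1/9.83 − 1/76.1 = 0.088589.
t = 3.5687 / 0.088589 ≈ 40.284 minutes.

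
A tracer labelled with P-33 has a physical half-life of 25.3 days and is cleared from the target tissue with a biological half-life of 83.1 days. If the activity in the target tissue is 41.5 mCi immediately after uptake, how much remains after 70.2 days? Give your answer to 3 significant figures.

3.38 mCi

1/t_eff = 1/t_phys + 1/t_biol = 1/25.3 + 1/83.1 = 0.051559 per day.
t_eff = 25.3 × 83.1 / (25.3 + 83.1) ≈ 19.395 days.
Remaining = 41.5 × (1/2)^(70.2/19.395) = 41.5 × (1/2)^3.6195 ≈ 3.3766 mCi.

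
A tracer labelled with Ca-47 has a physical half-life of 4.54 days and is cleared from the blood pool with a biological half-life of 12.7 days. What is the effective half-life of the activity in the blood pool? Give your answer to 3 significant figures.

3.34 days

1/t_eff = 1/t_phys + 1/t_biol = 1/4.54 + 1/12.7 = 0.299 per day.
t_eff = 4.54 × 12.7 / (4.54 + 12.7) ≈ 3.3444 days.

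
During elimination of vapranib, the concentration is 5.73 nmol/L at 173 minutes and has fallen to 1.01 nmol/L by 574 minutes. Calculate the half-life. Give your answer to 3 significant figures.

Over Δt = 574 − 173 = 401 minutes, the level fell by a factor of 5.73/1.01 ≈ 5.6733.
n = log₂(5.6733) ≈ 2.5042 half-lives, so t½ = 401/2.5042 ≈ 160.13 minutes.

160 minutes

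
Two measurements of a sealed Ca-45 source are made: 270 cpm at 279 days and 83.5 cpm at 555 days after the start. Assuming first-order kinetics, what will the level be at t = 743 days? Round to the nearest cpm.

38 cpm

Over Δt = 555 − 279 = 276 days, the level fell by a factor of 270/83.5 ≈ 3.2335.
n = log₂(3.2335) ≈ 1.6931 half-lives, so t½ = 276/1.6931 ≈ 163.01 days.
From t = 555 to t = 743: 83.5 × (1/2)^((743−555)/163.01) ≈ 37.542 cpm.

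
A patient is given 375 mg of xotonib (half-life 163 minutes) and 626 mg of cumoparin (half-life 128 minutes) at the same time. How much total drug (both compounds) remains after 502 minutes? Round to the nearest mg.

xotonib: 375 × (1/2)^(502/163) = 375 × (1/2)^3.0798 ≈ 44.354 mg.
cumoparin: 626 × (1/2)^(502/128) = 626 × (1/2)^3.9219 ≈ 41.302 mg.
Total = 44.354 + 41.302 ≈ 85.656 mg.

86 mg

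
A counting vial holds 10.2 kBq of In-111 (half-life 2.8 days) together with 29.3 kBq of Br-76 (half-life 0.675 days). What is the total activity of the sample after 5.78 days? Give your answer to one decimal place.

In-111: 10.2 × (1/2)^(5.78/2.8) = 10.2 × (1/2)^2.0643 ≈ 2.4389 kBq.
Br-76: 29.3 × (1/2)^(5.78/0.675) = 29.3 × (1/2)^8.563 ≈ 0.077475 kBq.
Total = 2.4389 + 0.077475 ≈ 2.5163 kBq.

2.5 kBq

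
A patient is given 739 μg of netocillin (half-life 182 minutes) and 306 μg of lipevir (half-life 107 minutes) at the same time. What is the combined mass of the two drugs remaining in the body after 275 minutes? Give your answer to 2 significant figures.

netocillin: 739 × (1/2)^(275/182) = 739 × (1/2)^1.511 ≈ 259.29 μg.
lipevir: 306 × (1/2)^(275/107) = 306 × (1/2)^2.5701 ≈ 51.528 μg.
Total = 259.29 + 51.528 ≈ 310.82 μg.

310 μg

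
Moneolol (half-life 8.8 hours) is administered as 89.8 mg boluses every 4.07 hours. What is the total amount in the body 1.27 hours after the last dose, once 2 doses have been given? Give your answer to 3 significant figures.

The 2 doses were given 5.34, 1.27 hours ago.
Total = 89.8·(1/2)^(5.34/8.8) + 89.8·(1/2)^(1.27/8.8)
      = 58.967 + 81.252 ≈ 140.22 mg.

140 mg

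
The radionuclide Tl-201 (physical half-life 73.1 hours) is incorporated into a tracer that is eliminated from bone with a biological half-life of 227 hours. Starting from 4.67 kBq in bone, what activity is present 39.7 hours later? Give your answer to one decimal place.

2.8 kBq

1/t_eff = 1/t_phys + 1/t_biol = 1/73.1 + 1/227 = 0.018085 per hour.
t_eff = 73.1 × 227 / (73.1 + 227) ≈ 55.294 hours.
Remaining = 4.67 × (1/2)^(39.7/55.294) = 4.67 × (1/2)^0.71798 ≈ 2.8391 kBq.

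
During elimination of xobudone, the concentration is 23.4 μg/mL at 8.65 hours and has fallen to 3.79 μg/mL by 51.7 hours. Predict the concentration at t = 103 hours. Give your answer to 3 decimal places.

Over Δt = 51.7 − 8.65 = 43.05 hours, the level fell by a factor of 23.4/3.79 ≈ 6.1741.
n = log₂(6.1741) ≈ 2.6262 half-lives, so t½ = 43.05/2.6262 ≈ 16.392 hours.
From t = 51.7 to t = 103: 3.79 × (1/2)^((103−51.7)/16.392) ≈ 0.43307 μg/mL.

0.433 μg/mL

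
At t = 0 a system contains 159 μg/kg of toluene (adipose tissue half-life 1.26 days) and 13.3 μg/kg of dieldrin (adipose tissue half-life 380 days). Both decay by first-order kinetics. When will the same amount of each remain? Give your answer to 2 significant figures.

Set 159·(1/2)^(t/1.26) = 13.3·(1/2)^(t/380).
Taking log₂: log₂(159/13.3) = t·(1/1.26 − 1/380).
log₂(11.955) = 3.5795; 1/1.26 − 1/380 = 0.79102.
t = 3.5795 / 0.79102 ≈ 4.5252 days.

4.5 days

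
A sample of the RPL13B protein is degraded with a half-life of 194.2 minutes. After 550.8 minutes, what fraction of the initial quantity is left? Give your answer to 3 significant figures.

n = 550.8/194.2 ≈ 2.8363 half-lives.
Fraction remaining = (1/2)^2.8363 ≈ 0.14002.

0.140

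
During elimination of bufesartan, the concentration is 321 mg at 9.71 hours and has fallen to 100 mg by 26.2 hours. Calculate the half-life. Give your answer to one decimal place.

9.8 hours

Over Δt = 26.2 − 9.71 = 16.49 hours, the level fell by a factor of 321/100 ≈ 3.21.
n = log₂(3.21) ≈ 1.6826 half-lives, so t½ = 16.49/1.6826 ≈ 9.8005 hours.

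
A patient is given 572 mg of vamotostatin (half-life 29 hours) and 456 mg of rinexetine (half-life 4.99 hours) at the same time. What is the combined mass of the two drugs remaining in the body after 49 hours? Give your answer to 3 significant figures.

178 mg

vamotostatin: 572 × (1/2)^(49/29) = 572 × (1/2)^1.6897 ≈ 177.32 mg.
rinexetine: 456 × (1/2)^(49/4.99) = 456 × (1/2)^9.8196 ≈ 0.50461 mg.
Total = 177.32 + 0.50461 ≈ 177.83 mg.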